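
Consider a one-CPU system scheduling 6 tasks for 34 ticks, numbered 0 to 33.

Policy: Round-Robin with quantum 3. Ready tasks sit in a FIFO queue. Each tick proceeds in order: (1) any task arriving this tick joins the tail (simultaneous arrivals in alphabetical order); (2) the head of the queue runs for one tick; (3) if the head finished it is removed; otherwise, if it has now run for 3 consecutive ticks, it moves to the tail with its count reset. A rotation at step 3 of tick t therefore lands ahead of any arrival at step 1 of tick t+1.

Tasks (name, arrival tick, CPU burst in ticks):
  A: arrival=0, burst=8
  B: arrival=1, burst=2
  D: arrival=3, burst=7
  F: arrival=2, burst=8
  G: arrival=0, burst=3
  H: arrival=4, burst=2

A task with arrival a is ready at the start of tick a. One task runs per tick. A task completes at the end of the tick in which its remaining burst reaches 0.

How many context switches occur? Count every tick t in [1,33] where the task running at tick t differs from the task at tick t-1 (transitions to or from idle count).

t=0: queue=[A,G] q_used=0 → run A
t=1: queue=[A,G,B] q_used=1 → run A
t=2: queue=[A,G,B,F] q_used=2 → run A
t=3: queue=[G,B,F,A,D] q_used=0 → run G
t=4: queue=[G,B,F,A,D,H] q_used=1 → run G
t=5: queue=[G,B,F,A,D,H] q_used=2 → run G
t=6: queue=[B,F,A,D,H] q_used=0 → run B
t=7: queue=[B,F,A,D,H] q_used=1 → run B
t=8: queue=[F,A,D,H] q_used=0 → run F
t=9: queue=[F,A,D,H] q_used=1 → run F
t=10: queue=[F,A,D,H] q_used=2 → run F
t=11: queue=[A,D,H,F] q_used=0 → run A
t=12: queue=[A,D,H,F] q_used=1 → run A
t=13: queue=[A,D,H,F] q_used=2 → run A
t=14: queue=[D,H,F,A] q_used=0 → run D
t=15: queue=[D,H,F,A] q_used=1 → run D
t=16: queue=[D,H,F,A] q_used=2 → run D
t=17: queue=[H,F,A,D] q_used=0 → run H
t=18: queue=[H,F,A,D] q_used=1 → run H
t=19: queue=[F,A,D] q_used=0 → run F
t=20: queue=[F,A,D] q_used=1 → run F
t=21: queue=[F,A,D] q_used=2 → run F
t=22: queue=[A,D,F] q_used=0 → run A
t=23: queue=[A,D,F] q_used=1 → run A
t=24: queue=[D,F] q_used=0 → run D
t=25: queue=[D,F] q_used=1 → run D
t=26: queue=[D,F] q_used=2 → run D
t=27: queue=[F,D] q_used=0 → run F
t=28: queue=[F,D] q_used=1 → run F
t=29: queue=[D] q_used=0 → run D
t=30: (idle)
t=31: (idle)
t=32: (idle)
t=33: (idle)

context switches = 12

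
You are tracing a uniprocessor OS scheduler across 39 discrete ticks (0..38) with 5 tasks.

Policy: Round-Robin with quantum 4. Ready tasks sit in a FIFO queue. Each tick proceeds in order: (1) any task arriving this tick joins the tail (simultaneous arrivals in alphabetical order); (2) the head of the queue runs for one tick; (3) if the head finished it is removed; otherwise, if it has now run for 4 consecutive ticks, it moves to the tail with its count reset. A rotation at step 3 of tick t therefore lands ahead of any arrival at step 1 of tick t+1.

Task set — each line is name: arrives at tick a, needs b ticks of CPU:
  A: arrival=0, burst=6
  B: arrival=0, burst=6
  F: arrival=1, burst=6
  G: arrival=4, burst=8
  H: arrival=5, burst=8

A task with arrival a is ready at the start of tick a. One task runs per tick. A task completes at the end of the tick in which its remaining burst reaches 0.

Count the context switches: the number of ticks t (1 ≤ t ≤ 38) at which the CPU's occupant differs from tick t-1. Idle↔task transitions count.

context switches = 10

t=0: queue=[A,B] q_used=0 → run A
t=1: queue=[A,B,F] q_used=1 → run A
t=2: queue=[A,B,F] q_used=2 → run A
t=3: queue=[A,B,F] q_used=3 → run A
t=4: queue=[B,F,A,G] q_used=0 → run B
t=5: queue=[B,F,A,G,H] q_used=1 → run B
t=6: queue=[B,F,A,G,H] q_used=2 → run B
t=7: queue=[B,F,A,G,H] q_used=3 → run B
t=8: queue=[F,A,G,H,B] q_used=0 → run F
t=9: queue=[F,A,G,H,B] q_used=1 → run F
t=10: queue=[F,A,G,H,B] q_used=2 → run F
t=11: queue=[F,A,G,H,B] q_used=3 → run F
t=12: queue=[A,G,H,B,F] q_used=0 → run A
t=13: queue=[A,G,H,B,F] q_used=1 → run A
t=14: queue=[G,H,B,F] q_used=0 → run G
t=15: queue=[G,H,B,F] q_used=1 → run G
t=16: queue=[G,H,B,F] q_used=2 → run G
t=17: queue=[G,H,B,F] q_used=3 → run G
t=18: queue=[H,B,F,G] q_used=0 → run H
t=19: queue=[H,B,F,G] q_used=1 → run H
t=20: queue=[H,B,F,G] q_used=2 → run H
t=21: queue=[H,B,F,G] q_used=3 → run H
t=22: queue=[B,F,G,H] q_used=0 → run B
t=23: queue=[B,F,G,H] q_used=1 → run B
t=24: queue=[F,G,H] q_used=0 → run F
t=25: queue=[F,G,H] q_used=1 → run F
t=26: queue=[G,H] q_used=0 → run G
t=27: queue=[G,H] q_used=1 → run G
t=28: queue=[G,H] q_used=2 → run G
t=29: queue=[G,H] q_used=3 → run G
t=30: queue=[H] q_used=0 → run H
t=31: queue=[H] q_used=1 → run H
t=32: queue=[H] q_used=2 → run H
t=33: queue=[H] q_used=3 → run H
t=34: (idle)
t=35: (idle)
t=36: (idle)
t=37: (idle)
t=38: (idle)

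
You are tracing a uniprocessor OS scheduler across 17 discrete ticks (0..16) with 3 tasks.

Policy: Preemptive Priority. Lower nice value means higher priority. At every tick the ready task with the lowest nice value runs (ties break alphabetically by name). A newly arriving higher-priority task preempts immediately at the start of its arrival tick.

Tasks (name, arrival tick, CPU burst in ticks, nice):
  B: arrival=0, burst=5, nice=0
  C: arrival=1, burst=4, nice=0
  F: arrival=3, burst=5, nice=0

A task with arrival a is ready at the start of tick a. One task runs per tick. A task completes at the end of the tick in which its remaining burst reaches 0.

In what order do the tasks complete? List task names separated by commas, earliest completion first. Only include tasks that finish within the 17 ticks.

completion order = B, C, F

t=0: ready={B} → run B
t=1: ready={B,C} → run B
t=2: ready={B,C} → run B
t=3: ready={B,C,F} → run B
t=4: ready={B,C,F} → run B
t=5: ready={C,F} → run C
t=6: ready={C,F} → run C
t=7: ready={C,F} → run C
t=8: ready={C,F} → run C
t=9: ready={F} → run F
t=10: ready={F} → run F
t=11: ready={F} → run F
t=12: ready={F} → run F
t=13: ready={F} → run F
t=14: (idle)
t=15: (idle)
t=16: (idle)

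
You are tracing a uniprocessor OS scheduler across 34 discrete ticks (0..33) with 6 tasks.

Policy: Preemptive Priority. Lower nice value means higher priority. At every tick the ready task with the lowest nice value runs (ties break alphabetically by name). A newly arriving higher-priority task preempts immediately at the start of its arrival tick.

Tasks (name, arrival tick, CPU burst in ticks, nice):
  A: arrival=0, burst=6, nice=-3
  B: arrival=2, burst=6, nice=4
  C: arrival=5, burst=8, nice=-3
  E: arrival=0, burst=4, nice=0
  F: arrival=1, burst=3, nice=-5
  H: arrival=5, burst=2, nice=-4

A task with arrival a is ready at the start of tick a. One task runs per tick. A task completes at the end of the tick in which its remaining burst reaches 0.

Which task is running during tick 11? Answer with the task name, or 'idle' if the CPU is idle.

running at tick 11 = C

t=0: ready={A,E} → run A
t=1: ready={A,E,F} → run F
t=2: ready={A,B,E,F} → run F
t=3: ready={A,B,E,F} → run F
t=4: ready={A,B,E} → run A
t=5: ready={A,B,C,E,H} → run H
t=6: ready={A,B,C,E,H} → run H
t=7: ready={A,B,C,E} → run A
t=8: ready={A,B,C,E} → run A
t=9: ready={A,B,C,E} → run A
t=10: ready={A,B,C,E} → run A
t=11: ready={B,C,E} → run C
t=12: ready={B,C,E} → run C
t=13: ready={B,C,E} → run C
t=14: ready={B,C,E} → run C
t=15: ready={B,C,E} → run C
t=16: ready={B,C,E} → run C
t=17: ready={B,C,E} → run C
t=18: ready={B,C,E} → run C
t=19: ready={B,E} → run E
t=20: ready={B,E} → run E
t=21: ready={B,E} → run E
t=22: ready={B,E} → run E
t=23: ready={B} → run B
t=24: ready={B} → run B
t=25: ready={B} → run B
t=26: ready={B} → run B
t=27: ready={B} → run B
t=28: ready={B} → run B
t=29: (idle)
t=30: (idle)
t=31: (idle)
t=32: (idle)
t=33: (idle)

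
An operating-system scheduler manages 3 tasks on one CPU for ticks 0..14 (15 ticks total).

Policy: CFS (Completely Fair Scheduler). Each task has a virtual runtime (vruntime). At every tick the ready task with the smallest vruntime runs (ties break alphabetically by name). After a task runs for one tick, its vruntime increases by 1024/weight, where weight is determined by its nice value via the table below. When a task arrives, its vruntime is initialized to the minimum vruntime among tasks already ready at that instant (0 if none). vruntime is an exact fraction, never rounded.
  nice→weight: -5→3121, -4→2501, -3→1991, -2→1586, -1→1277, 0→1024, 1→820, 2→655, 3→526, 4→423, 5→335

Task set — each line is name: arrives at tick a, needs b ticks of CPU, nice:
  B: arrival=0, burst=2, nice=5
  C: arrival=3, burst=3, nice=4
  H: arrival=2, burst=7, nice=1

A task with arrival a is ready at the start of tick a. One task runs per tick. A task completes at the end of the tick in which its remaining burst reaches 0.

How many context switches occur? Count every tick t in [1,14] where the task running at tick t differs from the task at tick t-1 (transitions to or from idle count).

t=0: vr[B=0] → run B
t=1: vr[B=1024/335] → run B
t=2: vr[H=0] → run H
t=3: vr[C=256/205 H=256/205] → run C
t=4: vr[C=318208/86715 H=256/205] → run H
t=5: vr[C=318208/86715 H=512/205] → run H
t=6: vr[C=318208/86715 H=768/205] → run C
t=7: vr[C=528128/86715 H=768/205] → run H
t=8: vr[C=528128/86715 H=1024/205] → run H
t=9: vr[C=528128/86715 H=256/41] → run C
t=10: vr[H=256/41] → run H
t=11: vr[H=1536/205] → run H
t=12: (idle)
t=13: (idle)
t=14: (idle)

context switches = 8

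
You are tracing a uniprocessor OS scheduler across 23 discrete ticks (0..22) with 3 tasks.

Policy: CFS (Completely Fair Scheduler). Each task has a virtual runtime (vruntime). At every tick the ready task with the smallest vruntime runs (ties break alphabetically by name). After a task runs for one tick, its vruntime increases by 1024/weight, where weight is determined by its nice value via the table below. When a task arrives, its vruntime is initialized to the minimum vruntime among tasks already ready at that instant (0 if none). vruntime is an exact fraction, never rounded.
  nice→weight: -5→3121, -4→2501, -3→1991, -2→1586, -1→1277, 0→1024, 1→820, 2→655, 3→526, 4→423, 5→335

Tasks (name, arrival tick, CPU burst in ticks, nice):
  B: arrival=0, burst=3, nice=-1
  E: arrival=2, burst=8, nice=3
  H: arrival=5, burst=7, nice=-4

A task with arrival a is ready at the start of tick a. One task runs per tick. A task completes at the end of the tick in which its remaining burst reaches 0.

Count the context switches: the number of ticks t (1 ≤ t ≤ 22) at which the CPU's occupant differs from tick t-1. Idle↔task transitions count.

context switches = 6

t=0: vr[B=0] → run B
t=1: vr[B=1024/1277] → run B
t=2: vr[B=2048/1277 E=2048/1277] → run B
t=3: vr[E=2048/1277] → run E
t=4: vr[E=1192448/335851] → run E
t=5: vr[E=1846272/335851 H=1846272/335851] → run E
t=6: vr[E=2500096/335851 H=1846272/335851] → run H
t=7: vr[E=2500096/335851 H=4961437696/839963351] → run H
t=8: vr[E=2500096/335851 H=5305349120/839963351] → run H
t=9: vr[E=2500096/335851 H=5649260544/839963351] → run H
t=10: vr[E=2500096/335851 H=5993171968/839963351] → run H
t=11: vr[E=2500096/335851 H=6337083392/839963351] → run E
t=12: vr[E=3153920/335851 H=6337083392/839963351] → run H
t=13: vr[E=3153920/335851 H=6680994816/839963351] → run H
t=14: vr[E=3153920/335851] → run E
t=15: vr[E=3807744/335851] → run E
t=16: vr[E=4461568/335851] → run E
t=17: vr[E=5115392/335851] → run E
t=18: (idle)
t=19: (idle)
t=20: (idle)
t=21: (idle)
t=22: (idle)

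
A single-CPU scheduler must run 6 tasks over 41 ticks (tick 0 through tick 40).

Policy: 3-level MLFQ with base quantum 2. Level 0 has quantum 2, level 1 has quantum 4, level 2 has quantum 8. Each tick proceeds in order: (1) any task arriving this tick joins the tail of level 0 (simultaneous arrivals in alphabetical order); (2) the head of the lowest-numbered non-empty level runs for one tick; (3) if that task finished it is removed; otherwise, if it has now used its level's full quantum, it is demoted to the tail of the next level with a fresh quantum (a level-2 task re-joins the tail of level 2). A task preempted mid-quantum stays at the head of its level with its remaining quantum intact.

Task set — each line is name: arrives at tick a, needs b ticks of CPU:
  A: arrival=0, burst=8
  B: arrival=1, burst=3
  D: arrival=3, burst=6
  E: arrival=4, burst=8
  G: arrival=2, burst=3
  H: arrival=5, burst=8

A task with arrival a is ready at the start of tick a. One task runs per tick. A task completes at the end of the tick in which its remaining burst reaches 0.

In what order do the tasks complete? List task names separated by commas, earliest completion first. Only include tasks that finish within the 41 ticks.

completion order = B, G, D, A, E, H

t=0: L0/L1/L2 = A/-/- → run A
t=1: L0/L1/L2 = AB/-/- → run A
t=2: L0/L1/L2 = BG/A/- → run B
t=3: L0/L1/L2 = BGD/A/- → run B
t=4: L0/L1/L2 = GDE/AB/- → run G
t=5: L0/L1/L2 = GDEH/AB/- → run G
t=6: L0/L1/L2 = DEH/ABG/- → run D
t=7: L0/L1/L2 = DEH/ABG/- → run D
t=8: L0/L1/L2 = EH/ABGD/- → run E
t=9: L0/L1/L2 = EH/ABGD/- → run E
t=10: L0/L1/L2 = H/ABGDE/- → run H
t=11: L0/L1/L2 = H/ABGDE/- → run H
t=12: L0/L1/L2 = -/ABGDEH/- → run A
t=13: L0/L1/L2 = -/ABGDEH/- → run A
t=14: L0/L1/L2 = -/ABGDEH/- → run A
t=15: L0/L1/L2 = -/ABGDEH/- → run A
t=16: L0/L1/L2 = -/BGDEH/A → run B
t=17: L0/L1/L2 = -/GDEH/A → run G
t=18: L0/L1/L2 = -/DEH/A → run D
t=19: L0/L1/L2 = -/DEH/A → run D
t=20: L0/L1/L2 = -/DEH/A → run D
t=21: L0/L1/L2 = -/DEH/A → run D
t=22: L0/L1/L2 = -/EH/A → run E
t=23: L0/L1/L2 = -/EH/A → run E
t=24: L0/L1/L2 = -/EH/A → run E
t=25: L0/L1/L2 = -/EH/A → run E
t=26: L0/L1/L2 = -/H/AE → run H
t=27: L0/L1/L2 = -/H/AE → run H
t=28: L0/L1/L2 = -/H/AE → run H
t=29: L0/L1/L2 = -/H/AE → run H
t=30: L0/L1/L2 = -/-/AEH → run A
t=31: L0/L1/L2 = -/-/AEH → run A
t=32: L0/L1/L2 = -/-/EH → run E
t=33: L0/L1/L2 = -/-/EH → run E
t=34: L0/L1/L2 = -/-/H → run H
t=35: L0/L1/L2 = -/-/H → run H
t=36: (idle)
t=37: (idle)
t=38: (idle)
t=39: (idle)
t=40: (idle)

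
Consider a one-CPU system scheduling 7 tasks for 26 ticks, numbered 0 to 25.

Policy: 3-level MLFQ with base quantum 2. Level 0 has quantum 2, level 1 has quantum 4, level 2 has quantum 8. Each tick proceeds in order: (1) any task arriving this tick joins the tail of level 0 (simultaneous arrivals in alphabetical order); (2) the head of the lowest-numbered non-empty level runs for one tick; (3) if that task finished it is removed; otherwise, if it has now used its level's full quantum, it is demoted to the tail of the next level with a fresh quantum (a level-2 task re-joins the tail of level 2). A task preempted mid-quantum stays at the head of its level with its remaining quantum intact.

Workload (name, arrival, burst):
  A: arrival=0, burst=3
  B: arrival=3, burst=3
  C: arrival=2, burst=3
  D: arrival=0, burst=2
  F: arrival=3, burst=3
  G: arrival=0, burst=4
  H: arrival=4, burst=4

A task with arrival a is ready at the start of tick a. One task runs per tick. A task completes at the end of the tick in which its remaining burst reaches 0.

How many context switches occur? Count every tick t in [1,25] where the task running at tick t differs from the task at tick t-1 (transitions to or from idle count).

context switches = 13

t=0: L0/L1/L2 = ADG/-/- → run A
t=1: L0/L1/L2 = ADG/-/- → run A
t=2: L0/L1/L2 = DGC/A/- → run D
t=3: L0/L1/L2 = DGCBF/A/- → run D
t=4: L0/L1/L2 = GCBFH/A/- → run G
t=5: L0/L1/L2 = GCBFH/A/- → run G
t=6: L0/L1/L2 = CBFH/AG/- → run C
t=7: L0/L1/L2 = CBFH/AG/- → run C
t=8: L0/L1/L2 = BFH/AGC/- → run B
t=9: L0/L1/L2 = BFH/AGC/- → run B
t=10: L0/L1/L2 = FH/AGCB/- → run F
t=11: L0/L1/L2 = FH/AGCB/- → run F
t=12: L0/L1/L2 = H/AGCBF/- → run H
t=13: L0/L1/L2 = H/AGCBF/- → run H
t=14: L0/L1/L2 = -/AGCBFH/- → run A
t=15: L0/L1/L2 = -/GCBFH/- → run G
t=16: L0/L1/L2 = -/GCBFH/- → run G
t=17: L0/L1/L2 = -/CBFH/- → run C
t=18: L0/L1/L2 = -/BFH/- → run B
t=19: L0/L1/L2 = -/FH/- → run F
t=20: L0/L1/L2 = -/H/- → run H
t=21: L0/L1/L2 = -/H/- → run H
t=22: (idle)
t=23: (idle)
t=24: (idle)
t=25: (idle)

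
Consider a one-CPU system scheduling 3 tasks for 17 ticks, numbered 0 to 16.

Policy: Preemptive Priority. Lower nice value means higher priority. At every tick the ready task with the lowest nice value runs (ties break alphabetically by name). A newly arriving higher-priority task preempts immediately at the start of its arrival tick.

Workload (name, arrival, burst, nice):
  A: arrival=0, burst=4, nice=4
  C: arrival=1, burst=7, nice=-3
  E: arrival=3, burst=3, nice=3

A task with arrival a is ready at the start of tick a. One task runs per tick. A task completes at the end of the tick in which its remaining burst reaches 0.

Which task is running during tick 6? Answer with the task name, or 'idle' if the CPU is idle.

t=0: ready={A} → run A
t=1: ready={A,C} → run C
t=2: ready={A,C} → run C
t=3: ready={A,C,E} → run C
t=4: ready={A,C,E} → run C
t=5: ready={A,C,E} → run C
t=6: ready={A,C,E} → run C
t=7: ready={A,C,E} → run C
t=8: ready={A,E} → run E
t=9: ready={A,E} → run E
t=10: ready={A,E} → run E
t=11: ready={A} → run A
t=12: ready={A} → run A
t=13: ready={A} → run A
t=14: (idle)
t=15: (idle)
t=16: (idle)

running at tick 6 = C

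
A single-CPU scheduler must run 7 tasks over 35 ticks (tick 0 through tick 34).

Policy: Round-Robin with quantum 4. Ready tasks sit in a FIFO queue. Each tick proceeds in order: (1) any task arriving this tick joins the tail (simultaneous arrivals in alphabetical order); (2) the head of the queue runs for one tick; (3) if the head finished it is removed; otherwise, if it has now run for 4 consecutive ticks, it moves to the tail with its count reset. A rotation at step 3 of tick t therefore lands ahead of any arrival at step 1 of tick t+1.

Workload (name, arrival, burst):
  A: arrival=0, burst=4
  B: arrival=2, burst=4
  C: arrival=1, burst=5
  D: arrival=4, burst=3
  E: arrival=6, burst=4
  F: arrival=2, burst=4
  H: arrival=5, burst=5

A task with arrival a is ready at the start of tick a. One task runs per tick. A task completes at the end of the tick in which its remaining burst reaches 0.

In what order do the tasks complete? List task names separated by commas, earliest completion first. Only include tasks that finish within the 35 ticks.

completion order = A, B, F, D, E, C, H

t=0: queue=[A] q_used=0 → run A
t=1: queue=[A,C] q_used=1 → run A
t=2: queue=[A,C,B,F] q_used=2 → run A
t=3: queue=[A,C,B,F] q_used=3 → run A
t=4: queue=[C,B,F,D] q_used=0 → run C
t=5: queue=[C,B,F,D,H] q_used=1 → run C
t=6: queue=[C,B,F,D,H,E] q_used=2 → run C
t=7: queue=[C,B,F,D,H,E] q_used=3 → run C
t=8: queue=[B,F,D,H,E,C] q_used=0 → run B
t=9: queue=[B,F,D,H,E,C] q_used=1 → run B
t=10: queue=[B,F,D,H,E,C] q_used=2 → run B
t=11: queue=[B,F,D,H,E,C] q_used=3 → run B
t=12: queue=[F,D,H,E,C] q_used=0 → run F
t=13: queue=[F,D,H,E,C] q_used=1 → run F
t=14: queue=[F,D,H,E,C] q_used=2 → run F
t=15: queue=[F,D,H,E,C] q_used=3 → run F
t=16: queue=[D,H,E,C] q_used=0 → run D
t=17: queue=[D,H,E,C] q_used=1 → run D
t=18: queue=[D,H,E,C] q_used=2 → run D
t=19: queue=[H,E,C] q_used=0 → run H
t=20: queue=[H,E,C] q_used=1 → run H
t=21: queue=[H,E,C] q_used=2 → run H
t=22: queue=[H,E,C] q_used=3 → run H
t=23: queue=[E,C,H] q_used=0 → run E
t=24: queue=[E,C,H] q_used=1 → run E
t=25: queue=[E,C,H] q_used=2 → run E
t=26: queue=[E,C,H] q_used=3 → run E
t=27: queue=[C,H] q_used=0 → run C
t=28: queue=[H] q_used=0 → run H
t=29: (idle)
t=30: (idle)
t=31: (idle)
t=32: (idle)
t=33: (idle)
t=34: (idle)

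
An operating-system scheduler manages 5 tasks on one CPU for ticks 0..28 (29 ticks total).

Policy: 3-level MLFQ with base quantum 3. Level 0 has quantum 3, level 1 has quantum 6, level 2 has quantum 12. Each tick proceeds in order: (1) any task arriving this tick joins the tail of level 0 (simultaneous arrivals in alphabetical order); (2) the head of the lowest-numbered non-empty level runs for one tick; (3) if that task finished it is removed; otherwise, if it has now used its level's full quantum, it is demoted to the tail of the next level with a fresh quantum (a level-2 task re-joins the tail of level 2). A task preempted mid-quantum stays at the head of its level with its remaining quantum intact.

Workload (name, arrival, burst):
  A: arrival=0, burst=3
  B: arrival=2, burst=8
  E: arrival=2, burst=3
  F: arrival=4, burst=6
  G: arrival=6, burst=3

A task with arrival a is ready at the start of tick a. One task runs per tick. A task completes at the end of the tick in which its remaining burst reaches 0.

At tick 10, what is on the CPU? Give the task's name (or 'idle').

running at tick 10 = F

t=0: L0/L1/L2 = A/-/- → run A
t=1: L0/L1/L2 = A/-/- → run A
t=2: L0/L1/L2 = ABE/-/- → run A
t=3: L0/L1/L2 = BE/-/- → run B
t=4: L0/L1/L2 = BEF/-/- → run B
t=5: L0/L1/L2 = BEF/-/- → run B
t=6: L0/L1/L2 = EFG/B/- → run E
t=7: L0/L1/L2 = EFG/B/- → run E
t=8: L0/L1/L2 = EFG/B/- → run E
t=9: L0/L1/L2 = FG/B/- → run F
t=10: L0/L1/L2 = FG/B/- → run F
t=11: L0/L1/L2 = FG/B/- → run F
t=12: L0/L1/L2 = G/BF/- → run G
t=13: L0/L1/L2 = G/BF/- → run G
t=14: L0/L1/L2 = G/BF/- → run G
t=15: L0/L1/L2 = -/BF/- → run B
t=16: L0/L1/L2 = -/BF/- → run B
t=17: L0/L1/L2 = -/BF/- → run B
t=18: L0/L1/L2 = -/BF/- → run B
t=19: L0/L1/L2 = -/BF/- → run B
t=20: L0/L1/L2 = -/F/- → run F
t=21: L0/L1/L2 = -/F/- → run F
t=22: L0/L1/L2 = -/F/- → run F
t=23: (idle)
t=24: (idle)
t=25: (idle)
t=26: (idle)
t=27: (idle)
t=28: (idle)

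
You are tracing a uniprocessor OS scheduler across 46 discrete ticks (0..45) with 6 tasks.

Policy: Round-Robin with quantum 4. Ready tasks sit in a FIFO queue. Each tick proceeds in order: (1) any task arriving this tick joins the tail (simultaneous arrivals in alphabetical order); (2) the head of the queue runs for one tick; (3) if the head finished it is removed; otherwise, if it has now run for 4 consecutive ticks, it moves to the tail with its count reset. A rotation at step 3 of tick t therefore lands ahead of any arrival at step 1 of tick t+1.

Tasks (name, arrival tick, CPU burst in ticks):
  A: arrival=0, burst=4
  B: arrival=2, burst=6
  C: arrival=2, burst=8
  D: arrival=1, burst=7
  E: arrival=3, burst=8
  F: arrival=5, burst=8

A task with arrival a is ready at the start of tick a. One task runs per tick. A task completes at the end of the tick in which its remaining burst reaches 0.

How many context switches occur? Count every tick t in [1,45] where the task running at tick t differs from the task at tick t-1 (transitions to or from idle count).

context switches = 11

t=0: queue=[A] q_used=0 → run A
t=1: queue=[A,D] q_used=1 → run A
t=2: queue=[A,D,B,C] q_used=2 → run A
t=3: queue=[A,D,B,C,E] q_used=3 → run A
t=4: queue=[D,B,C,E] q_used=0 → run D
t=5: queue=[D,B,C,E,F] q_used=1 → run D
t=6: queue=[D,B,C,E,F] q_used=2 → run D
t=7: queue=[D,B,C,E,F] q_used=3 → run D
t=8: queue=[B,C,E,F,D] q_used=0 → run B
t=9: queue=[B,C,E,F,D] q_used=1 → run B
t=10: queue=[B,C,E,F,D] q_used=2 → run B
t=11: queue=[B,C,E,F,D] q_used=3 → run B
t=12: queue=[C,E,F,D,B] q_used=0 → run C
t=13: queue=[C,E,F,D,B] q_used=1 → run C
t=14: queue=[C,E,F,D,B] q_used=2 → run C
t=15: queue=[C,E,F,D,B] q_used=3 → run C
t=16: queue=[E,F,D,B,C] q_used=0 → run E
t=17: queue=[E,F,D,B,C] q_used=1 → run E
t=18: queue=[E,F,D,B,C] q_used=2 → run E
t=19: queue=[E,F,D,B,C] q_used=3 → run E
t=20: queue=[F,D,B,C,E] q_used=0 → run F
t=21: queue=[F,D,B,C,E] q_used=1 → run F
t=22: queue=[F,D,B,C,E] q_used=2 → run F
t=23: queue=[F,D,B,C,E] q_used=3 → run F
t=24: queue=[D,B,C,E,F] q_used=0 → run D
t=25: queue=[D,B,C,E,F] q_used=1 → run D
t=26: queue=[D,B,C,E,F] q_used=2 → run D
t=27: queue=[B,C,E,F] q_used=0 → run B
t=28: queue=[B,C,E,F] q_used=1 → run B
t=29: queue=[C,E,F] q_used=0 → run C
t=30: queue=[C,E,F] q_used=1 → run C
t=31: queue=[C,E,F] q_used=2 → run C
t=32: queue=[C,E,F] q_used=3 → run C
t=33: queue=[E,F] q_used=0 → run E
t=34: queue=[E,F] q_used=1 → run E
t=35: queue=[E,F] q_used=2 → run E
t=36: queue=[E,F] q_used=3 → run E
t=37: queue=[F] q_used=0 → run F
t=38: queue=[F] q_used=1 → run F
t=39: queue=[F] q_used=2 → run F
t=40: queue=[F] q_used=3 → run F
t=41: (idle)
t=42: (idle)
t=43: (idle)
t=44: (idle)
t=45: (idle)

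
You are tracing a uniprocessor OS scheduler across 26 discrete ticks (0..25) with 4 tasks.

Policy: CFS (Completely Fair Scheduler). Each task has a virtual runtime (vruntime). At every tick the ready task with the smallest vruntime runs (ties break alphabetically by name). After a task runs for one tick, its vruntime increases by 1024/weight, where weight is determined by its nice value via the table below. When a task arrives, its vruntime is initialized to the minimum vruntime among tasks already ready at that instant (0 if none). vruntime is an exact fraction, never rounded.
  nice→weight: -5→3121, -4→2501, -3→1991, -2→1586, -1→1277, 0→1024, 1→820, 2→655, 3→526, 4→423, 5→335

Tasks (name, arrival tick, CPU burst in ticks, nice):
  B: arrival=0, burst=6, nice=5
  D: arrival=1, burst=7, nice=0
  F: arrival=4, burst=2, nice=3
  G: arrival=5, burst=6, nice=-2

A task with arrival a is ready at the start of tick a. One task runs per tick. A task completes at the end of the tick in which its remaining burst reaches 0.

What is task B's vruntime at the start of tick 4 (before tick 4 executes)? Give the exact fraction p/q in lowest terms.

vruntime(B, start of tick 4) = 2048/335

t=0: vr[B=0] → run B
t=1: vr[B=1024/335 D=1024/335] → run B
t=2: vr[B=2048/335 D=1024/335] → run D
t=3: vr[B=2048/335 D=1359/335] → run D
t=4: vr[B=2048/335 D=1694/335 F=1694/335] → run D
t=5: vr[B=2048/335 D=2029/335 F=1694/335 G=1694/335] → run F
t=6: vr[B=2048/335 D=2029/335 F=617042/88105 G=1694/335] → run G
t=7: vr[B=2048/335 D=2029/335 F=617042/88105 G=1514862/265655] → run G
t=8: vr[B=2048/335 D=2029/335 F=617042/88105 G=1686382/265655] → run D
t=9: vr[B=2048/335 D=2364/335 F=617042/88105 G=1686382/265655] → run B
t=10: vr[B=3072/335 D=2364/335 F=617042/88105 G=1686382/265655] → run G
t=11: vr[B=3072/335 D=2364/335 F=617042/88105 G=1857902/265655] → run G
t=12: vr[B=3072/335 D=2364/335 F=617042/88105 G=2029422/265655] → run F
t=13: vr[B=3072/335 D=2364/335 G=2029422/265655] → run D
t=14: vr[B=3072/335 D=2699/335 G=2029422/265655] → run G
t=15: vr[B=3072/335 D=2699/335 G=2200942/265655] → run D
t=16: vr[B=3072/335 D=3034/335 G=2200942/265655] → run G
t=17: vr[B=3072/335 D=3034/335] → run D
t=18: vr[B=3072/335] → run B
t=19: vr[B=4096/335] → run B
t=20: vr[B=1024/67] → run B
t=21: (idle)
t=22: (idle)
t=23: (idle)
t=24: (idle)
t=25: (idle)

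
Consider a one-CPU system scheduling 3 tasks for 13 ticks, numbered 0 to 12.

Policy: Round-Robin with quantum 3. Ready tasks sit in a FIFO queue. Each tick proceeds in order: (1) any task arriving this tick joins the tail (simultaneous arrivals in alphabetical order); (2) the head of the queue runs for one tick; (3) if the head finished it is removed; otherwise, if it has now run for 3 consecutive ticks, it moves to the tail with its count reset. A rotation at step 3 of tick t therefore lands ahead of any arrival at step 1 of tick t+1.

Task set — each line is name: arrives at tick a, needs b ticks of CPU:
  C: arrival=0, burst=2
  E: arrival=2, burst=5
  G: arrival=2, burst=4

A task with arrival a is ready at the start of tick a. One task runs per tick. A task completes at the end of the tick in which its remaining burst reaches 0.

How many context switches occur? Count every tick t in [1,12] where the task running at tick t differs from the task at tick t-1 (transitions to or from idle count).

t=0: queue=[C] q_used=0 → run C
t=1: queue=[C] q_used=1 → run C
t=2: queue=[E,G] q_used=0 → run E
t=3: queue=[E,G] q_used=1 → run E
t=4: queue=[E,G] q_used=2 → run E
t=5: queue=[G,E] q_used=0 → run G
t=6: queue=[G,E] q_used=1 → run G
t=7: queue=[G,E] q_used=2 → run G
t=8: queue=[E,G] q_used=0 → run E
t=9: queue=[E,G] q_used=1 → run E
t=10: queue=[G] q_used=0 → run G
t=11: (idle)
t=12: (idle)

context switches = 5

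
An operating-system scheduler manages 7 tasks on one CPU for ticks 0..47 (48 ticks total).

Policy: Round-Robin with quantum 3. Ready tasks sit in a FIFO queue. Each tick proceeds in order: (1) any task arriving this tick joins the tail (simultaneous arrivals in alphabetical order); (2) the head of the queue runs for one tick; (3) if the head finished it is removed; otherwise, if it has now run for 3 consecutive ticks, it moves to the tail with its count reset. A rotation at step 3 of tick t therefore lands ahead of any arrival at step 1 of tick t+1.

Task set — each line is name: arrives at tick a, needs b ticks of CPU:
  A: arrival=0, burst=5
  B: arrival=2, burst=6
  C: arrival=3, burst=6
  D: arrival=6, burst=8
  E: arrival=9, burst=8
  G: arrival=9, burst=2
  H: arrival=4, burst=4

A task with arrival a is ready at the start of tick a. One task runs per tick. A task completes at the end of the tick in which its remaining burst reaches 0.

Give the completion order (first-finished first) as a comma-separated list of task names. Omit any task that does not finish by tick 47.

completion order = A, B, G, C, H, D, E

t=0: queue=[A] q_used=0 → run A
t=1: queue=[A] q_used=1 → run A
t=2: queue=[A,B] q_used=2 → run A
t=3: queue=[B,A,C] q_used=0 → run B
t=4: queue=[B,A,C,H] q_used=1 → run B
t=5: queue=[B,A,C,H] q_used=2 → run B
t=6: queue=[A,C,H,B,D] q_used=0 → run A
t=7: queue=[A,C,H,B,D] q_used=1 → run A
t=8: queue=[C,H,B,D] q_used=0 → run C
t=9: queue=[C,H,B,D,E,G] q_used=1 → run C
t=10: queue=[C,H,B,D,E,G] q_used=2 → run C
t=11: queue=[H,B,D,E,G,C] q_used=0 → run H
t=12: queue=[H,B,D,E,G,C] q_used=1 → run H
t=13: queue=[H,B,D,E,G,C] q_used=2 → run H
t=14: queue=[B,D,E,G,C,H] q_used=0 → run B
t=15: queue=[B,D,E,G,C,H] q_used=1 → run B
t=16: queue=[B,D,E,G,C,H] q_used=2 → run B
t=17: queue=[D,E,G,C,H] q_used=0 → run D
t=18: queue=[D,E,G,C,H] q_used=1 → run D
t=19: queue=[D,E,G,C,H] q_used=2 → run D
t=20: queue=[E,G,C,H,D] q_used=0 → run E
t=21: queue=[E,G,C,H,D] q_used=1 → run E
t=22: queue=[E,G,C,H,D] q_used=2 → run E
t=23: queue=[G,C,H,D,E] q_used=0 → run G
t=24: queue=[G,C,H,D,E] q_used=1 → run G
t=25: queue=[C,H,D,E] q_used=0 → run C
t=26: queue=[C,H,D,E] q_used=1 → run C
t=27: queue=[C,H,D,E] q_used=2 → run C
t=28: queue=[H,D,E] q_used=0 → run H
t=29: queue=[D,E] q_used=0 → run D
t=30: queue=[D,E] q_used=1 → run D
t=31: queue=[D,E] q_used=2 → run D
t=32: queue=[E,D] q_used=0 → run E
t=33: queue=[E,D] q_used=1 → run E
t=34: queue=[E,D] q_used=2 → run E
t=35: queue=[D,E] q_used=0 → run D
t=36: queue=[D,E] q_used=1 → run D
t=37: queue=[E] q_used=0 → run E
t=38: queue=[E] q_used=1 → run E
t=39: (idle)
t=40: (idle)
t=41: (idle)
t=42: (idle)
t=43: (idle)
t=44: (idle)
t=45: (idle)
t=46: (idle)
t=47: (idle)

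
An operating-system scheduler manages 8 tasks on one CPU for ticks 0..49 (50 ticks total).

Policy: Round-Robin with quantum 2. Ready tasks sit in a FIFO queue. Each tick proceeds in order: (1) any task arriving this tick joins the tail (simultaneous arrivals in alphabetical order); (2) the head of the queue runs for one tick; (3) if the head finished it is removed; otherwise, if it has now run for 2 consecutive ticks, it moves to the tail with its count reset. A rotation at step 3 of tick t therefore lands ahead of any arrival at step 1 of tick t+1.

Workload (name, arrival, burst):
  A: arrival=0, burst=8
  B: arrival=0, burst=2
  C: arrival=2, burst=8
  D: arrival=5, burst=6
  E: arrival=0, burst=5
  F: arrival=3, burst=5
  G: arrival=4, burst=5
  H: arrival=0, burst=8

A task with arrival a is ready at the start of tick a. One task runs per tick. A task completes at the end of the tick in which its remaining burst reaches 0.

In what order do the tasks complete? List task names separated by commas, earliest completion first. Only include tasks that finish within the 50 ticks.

t=0: queue=[A,B,E,H] q_used=0 → run A
t=1: queue=[A,B,E,H] q_used=1 → run A
t=2: queue=[B,E,H,A,C] q_used=0 → run B
t=3: queue=[B,E,H,A,C,F] q_used=1 → run B
t=4: queue=[E,H,A,C,F,G] q_used=0 → run E
t=5: queue=[E,H,A,C,F,G,D] q_used=1 → run E
t=6: queue=[H,A,C,F,G,D,E] q_used=0 → run H
t=7: queue=[H,A,C,F,G,D,E] q_used=1 → run H
t=8: queue=[A,C,F,G,D,E,H] q_used=0 → run A
t=9: queue=[A,C,F,G,D,E,H] q_used=1 → run A
t=10: queue=[C,F,G,D,E,H,A] q_used=0 → run C
t=11: queue=[C,F,G,D,E,H,A] q_used=1 → run C
t=12: queue=[F,G,D,E,H,A,C] q_used=0 → run F
t=13: queue=[F,G,D,E,H,A,C] q_used=1 → run F
t=14: queue=[G,D,E,H,A,C,F] q_used=0 → run G
t=15: queue=[G,D,E,H,A,C,F] q_used=1 → run G
t=16: queue=[D,E,H,A,C,F,G] q_used=0 → run D
t=17: queue=[D,E,H,A,C,F,G] q_used=1 → run D
t=18: queue=[E,H,A,C,F,G,D] q_used=0 → run E
t=19: queue=[E,H,A,C,F,G,D] q_used=1 → run E
t=20: queue=[H,A,C,F,G,D,E] q_used=0 → run H
t=21: queue=[H,A,C,F,G,D,E] q_used=1 → run H
t=22: queue=[A,C,F,G,D,E,H] q_used=0 → run A
t=23: queue=[A,C,F,G,D,E,H] q_used=1 → run A
t=24: queue=[C,F,G,D,E,H,A] q_used=0 → run C
t=25: queue=[C,F,G,D,E,H,A] q_used=1 → run C
t=26: queue=[F,G,D,E,H,A,C] q_used=0 → run F
t=27: queue=[F,G,D,E,H,A,C] q_used=1 → run F
t=28: queue=[G,D,E,H,A,C,F] q_used=0 → run G
t=29: queue=[G,D,E,H,A,C,F] q_used=1 → run G
t=30: queue=[D,E,H,A,C,F,G] q_used=0 → run D
t=31: queue=[D,E,H,A,C,F,G] q_used=1 → run D
t=32: queue=[E,H,A,C,F,G,D] q_used=0 → run E
t=33: queue=[H,A,C,F,G,D] q_used=0 → run H
t=34: queue=[H,A,C,F,G,D] q_used=1 → run H
t=35: queue=[A,C,F,G,D,H] q_used=0 → run A
t=36: queue=[A,C,F,G,D,H] q_used=1 → run A
t=37: queue=[C,F,G,D,H] q_used=0 → run C
t=38: queue=[C,F,G,D,H] q_used=1 → run C
t=39: queue=[F,G,D,H,C] q_used=0 → run F
t=40: queue=[G,D,H,C] q_used=0 → run G
t=41: queue=[D,H,C] q_used=0 → run D
t=42: queue=[D,H,C] q_used=1 → run D
t=43: queue=[H,C] q_used=0 → run H
t=44: queue=[H,C] q_used=1 → run H
t=45: queue=[C] q_used=0 → run C
t=46: queue=[C] q_used=1 → run C
t=47: (idle)
t=48: (idle)
t=49: (idle)

completion order = B, E, A, F, G, D, H, C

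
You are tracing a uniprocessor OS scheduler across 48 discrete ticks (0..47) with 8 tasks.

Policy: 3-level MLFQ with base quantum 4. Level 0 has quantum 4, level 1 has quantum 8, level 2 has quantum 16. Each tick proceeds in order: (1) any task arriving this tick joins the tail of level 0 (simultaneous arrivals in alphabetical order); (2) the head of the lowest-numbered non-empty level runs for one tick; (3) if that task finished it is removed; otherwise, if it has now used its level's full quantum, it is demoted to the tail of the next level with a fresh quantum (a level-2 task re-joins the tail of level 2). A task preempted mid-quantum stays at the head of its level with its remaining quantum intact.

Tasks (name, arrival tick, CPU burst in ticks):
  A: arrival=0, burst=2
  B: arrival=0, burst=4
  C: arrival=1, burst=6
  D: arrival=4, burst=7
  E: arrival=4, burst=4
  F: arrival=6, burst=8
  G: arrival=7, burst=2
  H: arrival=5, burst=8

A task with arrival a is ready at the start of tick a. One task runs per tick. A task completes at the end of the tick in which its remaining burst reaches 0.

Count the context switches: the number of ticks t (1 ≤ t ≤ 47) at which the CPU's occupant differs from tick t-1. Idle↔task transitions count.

context switches = 12

t=0: L0/L1/L2 = AB/-/- → run A
t=1: L0/L1/L2 = ABC/-/- → run A
t=2: L0/L1/L2 = BC/-/- → run B
t=3: L0/L1/L2 = BC/-/- → run B
t=4: L0/L1/L2 = BCDE/-/- → run B
t=5: L0/L1/L2 = BCDEH/-/- → run B
t=6: L0/L1/L2 = CDEHF/-/- → run C
t=7: L0/L1/L2 = CDEHFG/-/- → run C
t=8: L0/L1/L2 = CDEHFG/-/- → run C
t=9: L0/L1/L2 = CDEHFG/-/- → run C
t=10: L0/L1/L2 = DEHFG/C/- → run D
t=11: L0/L1/L2 = DEHFG/C/- → run D
t=12: L0/L1/L2 = DEHFG/C/- → run D
t=13: L0/L1/L2 = DEHFG/C/- → run D
t=14: L0/L1/L2 = EHFG/CD/- → run E
t=15: L0/L1/L2 = EHFG/CD/- → run E
t=16: L0/L1/L2 = EHFG/CD/- → run E
t=17: L0/L1/L2 = EHFG/CD/- → run E
t=18: L0/L1/L2 = HFG/CD/- → run H
t=19: L0/L1/L2 = HFG/CD/- → run H
t=20: L0/L1/L2 = HFG/CD/- → run H
t=21: L0/L1/L2 = HFG/CD/- → run H
t=22: L0/L1/L2 = FG/CDH/- → run F
t=23: L0/L1/L2 = FG/CDH/- → run F
t=24: L0/L1/L2 = FG/CDH/- → run F
t=25: L0/L1/L2 = FG/CDH/- → run F
t=26: L0/L1/L2 = G/CDHF/- → run G
t=27: L0/L1/L2 = G/CDHF/- → run G
t=28: L0/L1/L2 = -/CDHF/- → run C
t=29: L0/L1/L2 = -/CDHF/- → run C
t=30: L0/L1/L2 = -/DHF/- → run D
t=31: L0/L1/L2 = -/DHF/- → run D
t=32: L0/L1/L2 = -/DHF/- → run D
t=33: L0/L1/L2 = -/HF/- → run H
t=34: L0/L1/L2 = -/HF/- → run H
t=35: L0/L1/L2 = -/HF/- → run H
t=36: L0/L1/L2 = -/HF/- → run H
t=37: L0/L1/L2 = -/F/- → run F
t=38: L0/L1/L2 = -/F/- → run F
t=39: L0/L1/L2 = -/F/- → run F
t=40: L0/L1/L2 = -/F/- → run F
t=41: (idle)
t=42: (idle)
t=43: (idle)
t=44: (idle)
t=45: (idle)
t=46: (idle)
t=47: (idle)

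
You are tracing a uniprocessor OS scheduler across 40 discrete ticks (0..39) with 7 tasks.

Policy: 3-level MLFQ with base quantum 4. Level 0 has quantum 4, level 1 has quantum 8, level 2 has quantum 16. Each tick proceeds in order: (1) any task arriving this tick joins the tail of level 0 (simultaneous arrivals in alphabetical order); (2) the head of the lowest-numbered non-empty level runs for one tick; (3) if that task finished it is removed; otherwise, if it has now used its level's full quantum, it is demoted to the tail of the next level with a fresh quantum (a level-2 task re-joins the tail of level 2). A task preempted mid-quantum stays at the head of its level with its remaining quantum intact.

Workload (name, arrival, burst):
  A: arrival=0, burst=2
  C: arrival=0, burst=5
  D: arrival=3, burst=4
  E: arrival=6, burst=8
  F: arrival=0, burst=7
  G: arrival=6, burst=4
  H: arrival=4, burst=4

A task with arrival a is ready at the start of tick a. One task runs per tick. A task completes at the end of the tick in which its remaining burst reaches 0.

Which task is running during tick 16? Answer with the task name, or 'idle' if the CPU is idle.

t=0: L0/L1/L2 = ACF/-/- → run A
t=1: L0/L1/L2 = ACF/-/- → run A
t=2: L0/L1/L2 = CF/-/- → run C
t=3: L0/L1/L2 = CFD/-/- → run C
t=4: L0/L1/L2 = CFDH/-/- → run C
t=5: L0/L1/L2 = CFDH/-/- → run C
t=6: L0/L1/L2 = FDHEG/C/- → run F
t=7: L0/L1/L2 = FDHEG/C/- → run F
t=8: L0/L1/L2 = FDHEG/C/- → run F
t=9: L0/L1/L2 = FDHEG/C/- → run F
t=10: L0/L1/L2 = DHEG/CF/- → run D
t=11: L0/L1/L2 = DHEG/CF/- → run D
t=12: L0/L1/L2 = DHEG/CF/- → run D
t=13: L0/L1/L2 = DHEG/CF/- → run D
t=14: L0/L1/L2 = HEG/CF/- → run H
t=15: L0/L1/L2 = HEG/CF/- → run H
t=16: L0/L1/L2 = HEG/CF/- → run H
t=17: L0/L1/L2 = HEG/CF/- → run H
t=18: L0/L1/L2 = EG/CF/- → run E
t=19: L0/L1/L2 = EG/CF/- → run E
t=20: L0/L1/L2 = EG/CF/- → run E
t=21: L0/L1/L2 = EG/CF/- → run E
t=22: L0/L1/L2 = G/CFE/- → run G
t=23: L0/L1/L2 = G/CFE/- → run G
t=24: L0/L1/L2 = G/CFE/- → run G
t=25: L0/L1/L2 = G/CFE/- → run G
t=26: L0/L1/L2 = -/CFE/- → run C
t=27: L0/L1/L2 = -/FE/- → run F
t=28: L0/L1/L2 = -/FE/- → run F
t=29: L0/L1/L2 = -/FE/- → run F
t=30: L0/L1/L2 = -/E/- → run E
t=31: L0/L1/L2 = -/E/- → run E
t=32: L0/L1/L2 = -/E/- → run E
t=33: L0/L1/L2 = -/E/- → run E
t=34: (idle)
t=35: (idle)
t=36: (idle)
t=37: (idle)
t=38: (idle)
t=39: (idle)

running at tick 16 = H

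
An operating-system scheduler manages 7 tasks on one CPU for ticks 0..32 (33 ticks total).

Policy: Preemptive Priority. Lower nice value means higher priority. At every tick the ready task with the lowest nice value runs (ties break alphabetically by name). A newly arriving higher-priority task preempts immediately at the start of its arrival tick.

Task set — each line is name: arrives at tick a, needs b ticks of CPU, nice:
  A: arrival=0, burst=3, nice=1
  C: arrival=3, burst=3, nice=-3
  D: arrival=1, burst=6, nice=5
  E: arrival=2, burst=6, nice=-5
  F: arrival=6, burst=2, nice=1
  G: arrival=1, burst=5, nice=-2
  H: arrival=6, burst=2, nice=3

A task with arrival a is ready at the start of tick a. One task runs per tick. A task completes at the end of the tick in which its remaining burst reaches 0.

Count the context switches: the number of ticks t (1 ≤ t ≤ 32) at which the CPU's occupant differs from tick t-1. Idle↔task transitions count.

context switches = 9

t=0: ready={A} → run A
t=1: ready={A,D,G} → run G
t=2: ready={A,D,E,G} → run E
t=3: ready={A,C,D,E,G} → run E
t=4: ready={A,C,D,E,G} → run E
t=5: ready={A,C,D,E,G} → run E
t=6: ready={A,C,D,E,F,G,H} → run E
t=7: ready={A,C,D,E,F,G,H} → run E
t=8: ready={A,C,D,F,G,H} → run C
t=9: ready={A,C,D,F,G,H} → run C
t=10: ready={A,C,D,F,G,H} → run C
t=11: ready={A,D,F,G,H} → run G
t=12: ready={A,D,F,G,H} → run G
t=13: ready={A,D,F,G,H} → run G
t=14: ready={A,D,F,G,H} → run G
t=15: ready={A,D,F,H} → run A
t=16: ready={A,D,F,H} → run A
t=17: ready={D,F,H} → run F
t=18: ready={D,F,H} → run F
t=19: ready={D,H} → run H
t=20: ready={D,H} → run H
t=21: ready={D} → run D
t=22: ready={D} → run D
t=23: ready={D} → run D
t=24: ready={D} → run D
t=25: ready={D} → run D
t=26: ready={D} → run D
t=27: (idle)
t=28: (idle)
t=29: (idle)
t=30: (idle)
t=31: (idle)
t=32: (idle)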